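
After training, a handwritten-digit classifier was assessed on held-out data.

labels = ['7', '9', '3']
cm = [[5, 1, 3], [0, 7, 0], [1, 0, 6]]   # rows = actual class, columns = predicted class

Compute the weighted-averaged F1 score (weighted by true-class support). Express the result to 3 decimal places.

0.773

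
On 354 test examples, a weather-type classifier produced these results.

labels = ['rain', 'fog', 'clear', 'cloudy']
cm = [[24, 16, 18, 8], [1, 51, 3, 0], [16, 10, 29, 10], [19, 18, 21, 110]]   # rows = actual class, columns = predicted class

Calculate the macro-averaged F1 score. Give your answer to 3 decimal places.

0.558

Per-class F1 score (2·TP/(2·TP+FP+FN)):
  rain: TP=24, FP=1+16+19=36, FN=16+18+8=42 → 48/126 = 0.3810
  fog: TP=51, FP=16+10+18=44, FN=1+3+0=4 → 102/150 = 0.6800
  clear: TP=29, FP=18+3+21=42, FN=16+10+10=36 → 58/136 = 0.4265
  cloudy: TP=110, FP=8+0+10=18, FN=19+18+21=58 → 220/296 = 0.7432
Macro-F1 score = mean = (0.3810 + 0.6800 + 0.4265 + 0.7432) / 4 = 0.558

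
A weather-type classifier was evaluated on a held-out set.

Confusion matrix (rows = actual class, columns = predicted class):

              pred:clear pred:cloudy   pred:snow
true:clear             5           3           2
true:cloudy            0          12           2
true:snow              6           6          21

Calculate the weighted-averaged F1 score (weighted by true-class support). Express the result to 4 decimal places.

0.6712

Per-class F1 score (2·TP/(2·TP+FP+FN)):
  clear: TP=5, FP=0+6=6, FN=3+2=5 → 10/21 = 0.47619
  cloudy: TP=12, FP=3+6=9, FN=0+2=2 → 24/35 = 0.68571
  snow: TP=21, FP=2+2=4, FN=6+6=12 → 42/58 = 0.72414
Weighted-F1 score = Σ (supportᵢ/N)·F1 scoreᵢ with N=57: (10/57)·0.47619 + (14/57)·0.68571 + (33/57)·0.72414 = 0.6712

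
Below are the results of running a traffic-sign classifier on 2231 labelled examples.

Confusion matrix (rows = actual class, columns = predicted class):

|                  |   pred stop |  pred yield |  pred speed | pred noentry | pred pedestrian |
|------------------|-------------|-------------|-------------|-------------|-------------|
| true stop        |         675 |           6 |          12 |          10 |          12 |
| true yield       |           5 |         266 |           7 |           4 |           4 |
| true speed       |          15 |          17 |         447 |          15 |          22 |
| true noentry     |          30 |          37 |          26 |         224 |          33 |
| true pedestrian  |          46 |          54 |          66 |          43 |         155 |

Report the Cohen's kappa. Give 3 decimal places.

Observed agreement pₒ = trace/N = 1767/2231 = 0.7920
Expected agreement pₑ = Σ (rowᵢ·colᵢ)/N² = (715·771 + 286·380 + 516·558 + 350·296 + 364·226)/2231² = 0.2278
κ = (pₒ − pₑ)/(1 − pₑ) = (0.7920 − 0.2278)/(1 − 0.2278) = 0.731

0.731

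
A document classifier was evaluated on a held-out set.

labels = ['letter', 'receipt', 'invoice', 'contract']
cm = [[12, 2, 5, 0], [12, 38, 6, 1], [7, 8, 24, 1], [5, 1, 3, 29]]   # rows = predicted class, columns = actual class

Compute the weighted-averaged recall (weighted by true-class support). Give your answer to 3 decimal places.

0.669

Per-class recall (TP/(TP+FN)):
  letter: TP=12, FN=12+7+5=24 → 12/36 = 0.3333
  receipt: TP=38, FN=2+8+1=11 → 38/49 = 0.7755
  invoice: TP=24, FN=5+6+3=14 → 24/38 = 0.6316
  contract: TP=29, FN=0+1+1=2 → 29/31 = 0.9355
Weighted-recall = Σ (supportᵢ/N)·recallᵢ with N=154: (36/154)·0.3333 + (49/154)·0.7755 + (38/154)·0.6316 + (31/154)·0.9355 = 0.669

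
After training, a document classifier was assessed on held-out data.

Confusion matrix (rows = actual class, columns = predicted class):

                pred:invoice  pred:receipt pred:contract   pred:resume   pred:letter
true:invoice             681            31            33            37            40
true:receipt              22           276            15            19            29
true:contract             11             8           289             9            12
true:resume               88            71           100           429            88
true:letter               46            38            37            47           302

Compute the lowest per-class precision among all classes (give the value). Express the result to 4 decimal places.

Per-class precision (TP/(TP+FP)):
  invoice: TP=681, FP=22+11+88+46=167 → 681/848 = 0.80307
  receipt: TP=276, FP=31+8+71+38=148 → 276/424 = 0.65094
  contract: TP=289, FP=33+15+100+37=185 → 289/474 = 0.60970
  resume: TP=429, FP=37+19+9+47=112 → 429/541 = 0.79298
  letter: TP=302, FP=40+29+12+88=169 → 302/471 = 0.64119
Lowest is class 'contract' with precision = 0.6097.

0.6097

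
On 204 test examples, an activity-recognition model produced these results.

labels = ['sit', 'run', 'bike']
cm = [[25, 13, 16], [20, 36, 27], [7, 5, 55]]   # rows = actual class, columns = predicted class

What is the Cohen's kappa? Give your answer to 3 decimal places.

Observed agreement pₒ = trace/N = 116/204 = 0.5686
Expected agreement pₑ = Σ (rowᵢ·colᵢ)/N² = (54·52 + 83·54 + 67·98)/204² = 0.3329
κ = (pₒ − pₑ)/(1 − pₑ) = (0.5686 − 0.3329)/(1 − 0.3329) = 0.353

0.353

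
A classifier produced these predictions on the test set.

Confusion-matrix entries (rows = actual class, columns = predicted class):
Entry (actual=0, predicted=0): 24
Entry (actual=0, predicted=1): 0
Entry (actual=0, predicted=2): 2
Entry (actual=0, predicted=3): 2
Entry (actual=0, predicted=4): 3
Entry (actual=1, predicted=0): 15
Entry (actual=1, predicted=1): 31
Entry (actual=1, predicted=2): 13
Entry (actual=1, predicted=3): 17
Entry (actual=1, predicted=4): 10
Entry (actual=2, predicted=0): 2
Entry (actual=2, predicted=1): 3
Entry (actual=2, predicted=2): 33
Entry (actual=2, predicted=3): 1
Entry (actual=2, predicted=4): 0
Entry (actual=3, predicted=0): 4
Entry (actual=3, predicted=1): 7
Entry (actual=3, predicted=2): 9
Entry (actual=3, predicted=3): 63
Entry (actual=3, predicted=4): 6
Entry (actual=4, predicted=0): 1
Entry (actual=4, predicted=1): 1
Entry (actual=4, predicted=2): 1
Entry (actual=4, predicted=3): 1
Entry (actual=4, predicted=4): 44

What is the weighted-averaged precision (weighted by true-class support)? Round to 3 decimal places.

Per-class precision (TP/(TP+FP)):
  0: TP=24, FP=15+2+4+1=22 → 24/46 = 0.5217
  1: TP=31, FP=0+3+7+1=11 → 31/42 = 0.7381
  2: TP=33, FP=2+13+9+1=25 → 33/58 = 0.5690
  3: TP=63, FP=2+17+1+1=21 → 63/84 = 0.7500
  4: TP=44, FP=3+10+0+6=19 → 44/63 = 0.6984
Weighted-precision = Σ (supportᵢ/N)·precisionᵢ with N=293: (31/293)·0.5217 + (86/293)·0.7381 + (39/293)·0.5690 + (89/293)·0.7500 + (48/293)·0.6984 = 0.690

0.690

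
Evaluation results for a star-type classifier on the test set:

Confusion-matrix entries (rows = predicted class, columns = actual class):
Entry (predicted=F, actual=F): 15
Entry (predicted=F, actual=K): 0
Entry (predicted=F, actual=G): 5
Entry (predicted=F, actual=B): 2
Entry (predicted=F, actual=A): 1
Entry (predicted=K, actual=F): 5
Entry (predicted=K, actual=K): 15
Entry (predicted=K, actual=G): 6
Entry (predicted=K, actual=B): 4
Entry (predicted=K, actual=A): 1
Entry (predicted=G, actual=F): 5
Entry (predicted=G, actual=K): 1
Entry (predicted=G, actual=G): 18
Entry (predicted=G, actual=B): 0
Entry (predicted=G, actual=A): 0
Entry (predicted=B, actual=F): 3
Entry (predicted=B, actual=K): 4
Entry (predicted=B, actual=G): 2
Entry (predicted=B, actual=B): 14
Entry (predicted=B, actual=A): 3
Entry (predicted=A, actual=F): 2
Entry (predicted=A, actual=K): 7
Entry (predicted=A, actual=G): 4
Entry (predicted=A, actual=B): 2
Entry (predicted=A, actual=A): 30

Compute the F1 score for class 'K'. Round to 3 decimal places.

One-vs-rest for 'K': TP = diagonal; FP = other classes predicted 'K'; FN = 'K' predicted as other.
F1 score = 2·TP/(2·TP+FP+FN).
K: TP=15, FP=5+6+4+1=16, FN=0+1+4+7=12 → 30/58 = 0.5172

0.517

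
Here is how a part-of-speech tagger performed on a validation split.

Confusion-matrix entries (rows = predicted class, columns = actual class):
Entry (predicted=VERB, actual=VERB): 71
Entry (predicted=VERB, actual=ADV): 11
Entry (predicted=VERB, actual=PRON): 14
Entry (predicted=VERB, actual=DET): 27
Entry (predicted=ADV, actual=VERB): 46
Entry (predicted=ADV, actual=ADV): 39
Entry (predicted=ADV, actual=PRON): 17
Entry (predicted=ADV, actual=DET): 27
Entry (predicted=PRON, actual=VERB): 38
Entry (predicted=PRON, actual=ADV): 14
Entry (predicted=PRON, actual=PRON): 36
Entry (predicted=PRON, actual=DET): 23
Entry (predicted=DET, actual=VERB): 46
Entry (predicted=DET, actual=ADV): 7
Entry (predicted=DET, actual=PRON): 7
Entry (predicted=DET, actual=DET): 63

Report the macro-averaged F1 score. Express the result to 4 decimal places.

0.4241

Per-class F1 score (2·TP/(2·TP+FP+FN)):
  VERB: TP=71, FP=11+14+27=52, FN=46+38+46=130 → 142/324 = 0.43827
  ADV: TP=39, FP=46+17+27=90, FN=11+14+7=32 → 78/200 = 0.39000
  PRON: TP=36, FP=38+14+23=75, FN=14+17+7=38 → 72/185 = 0.38919
  DET: TP=63, FP=46+7+7=60, FN=27+27+23=77 → 126/263 = 0.47909
Macro-F1 score = mean = (0.43827 + 0.39000 + 0.38919 + 0.47909) / 4 = 0.4241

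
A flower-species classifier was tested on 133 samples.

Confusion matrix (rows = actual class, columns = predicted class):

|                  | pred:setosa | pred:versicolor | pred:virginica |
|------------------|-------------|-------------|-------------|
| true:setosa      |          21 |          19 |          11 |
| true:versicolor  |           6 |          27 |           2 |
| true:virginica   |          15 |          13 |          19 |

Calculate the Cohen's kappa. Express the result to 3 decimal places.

Observed agreement pₒ = trace/N = 67/133 = 0.5038
Expected agreement pₑ = Σ (rowᵢ·colᵢ)/N² = (51·42 + 35·59 + 47·32)/133² = 0.3229
κ = (pₒ − pₑ)/(1 − pₑ) = (0.5038 − 0.3229)/(1 − 0.3229) = 0.267

0.267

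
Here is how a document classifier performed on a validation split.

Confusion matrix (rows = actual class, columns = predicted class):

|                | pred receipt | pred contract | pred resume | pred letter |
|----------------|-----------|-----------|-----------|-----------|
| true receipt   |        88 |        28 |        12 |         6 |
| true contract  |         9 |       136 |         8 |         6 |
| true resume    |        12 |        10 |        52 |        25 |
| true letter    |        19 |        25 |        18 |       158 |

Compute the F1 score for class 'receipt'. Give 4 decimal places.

0.6718

One-vs-rest for 'receipt': TP = diagonal; FP = other classes predicted 'receipt'; FN = 'receipt' predicted as other.
F1 score = 2·TP/(2·TP+FP+FN).
receipt: TP=88, FP=9+12+19=40, FN=28+12+6=46 → 176/262 = 0.67176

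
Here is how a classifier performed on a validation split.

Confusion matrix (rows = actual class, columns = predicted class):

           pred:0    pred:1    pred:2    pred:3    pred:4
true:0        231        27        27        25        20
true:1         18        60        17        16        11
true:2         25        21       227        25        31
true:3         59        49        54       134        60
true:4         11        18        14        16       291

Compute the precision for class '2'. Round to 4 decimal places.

0.6696

Treat '2' as positive and all other classes as negative.
precision = TP/(TP+FP).
2: TP=227, FP=27+17+54+14=112 → 227/339 = 0.66962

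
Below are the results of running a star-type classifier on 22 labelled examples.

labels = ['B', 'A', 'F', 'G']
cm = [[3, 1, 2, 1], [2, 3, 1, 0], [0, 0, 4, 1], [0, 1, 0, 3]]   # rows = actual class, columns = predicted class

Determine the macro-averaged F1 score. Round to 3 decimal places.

0.595

Per-class F1 score (2·TP/(2·TP+FP+FN)):
  B: TP=3, FP=2+0+0=2, FN=1+2+1=4 → 6/12 = 0.5000
  A: TP=3, FP=1+0+1=2, FN=2+1+0=3 → 6/11 = 0.5455
  F: TP=4, FP=2+1+0=3, FN=0+0+1=1 → 8/12 = 0.6667
  G: TP=3, FP=1+0+1=2, FN=0+1+0=1 → 6/9 = 0.6667
Macro-F1 score = mean = (0.5000 + 0.5455 + 0.6667 + 0.6667) / 4 = 0.595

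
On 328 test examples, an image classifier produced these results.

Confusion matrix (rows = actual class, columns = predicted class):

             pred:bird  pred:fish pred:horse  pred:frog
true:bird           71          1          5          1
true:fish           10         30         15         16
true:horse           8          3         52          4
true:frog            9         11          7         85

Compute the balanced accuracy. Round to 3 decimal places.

0.717

Balanced accuracy = mean of per-class recall.
  bird: recall = 71/78 = 0.9103
  fish: recall = 30/71 = 0.4225
  horse: recall = 52/67 = 0.7761
  frog: recall = 85/112 = 0.7589
Mean = (0.9103 + 0.4225 + 0.7761 + 0.7589) / 4 = 0.717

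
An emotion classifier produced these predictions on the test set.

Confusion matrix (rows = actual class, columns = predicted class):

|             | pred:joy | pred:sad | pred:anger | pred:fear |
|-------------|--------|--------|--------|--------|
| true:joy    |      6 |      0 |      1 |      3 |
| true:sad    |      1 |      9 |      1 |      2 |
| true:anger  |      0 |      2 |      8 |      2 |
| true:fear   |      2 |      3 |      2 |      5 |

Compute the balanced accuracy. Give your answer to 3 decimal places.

0.594

Balanced accuracy = mean of per-class recall.
  joy: recall = 6/10 = 0.6000
  sad: recall = 9/13 = 0.6923
  anger: recall = 8/12 = 0.6667
  fear: recall = 5/12 = 0.4167
Mean = (0.6000 + 0.6923 + 0.6667 + 0.4167) / 4 = 0.594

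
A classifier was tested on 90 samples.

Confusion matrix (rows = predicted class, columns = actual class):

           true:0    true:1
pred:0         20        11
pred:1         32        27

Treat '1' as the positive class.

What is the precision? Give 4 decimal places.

Precision = TP/(TP+FP) = 27/(27+32) = 27/59 = 0.4576

0.4576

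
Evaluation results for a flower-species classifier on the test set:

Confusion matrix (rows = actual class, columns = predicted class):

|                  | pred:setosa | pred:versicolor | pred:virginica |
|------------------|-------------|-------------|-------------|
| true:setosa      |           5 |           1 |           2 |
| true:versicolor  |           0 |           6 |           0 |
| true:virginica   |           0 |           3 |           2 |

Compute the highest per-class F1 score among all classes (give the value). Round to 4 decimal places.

0.7692

Per-class F1 score (2·TP/(2·TP+FP+FN)):
  setosa: TP=5, FP=0+0=0, FN=1+2=3 → 10/13 = 0.76923
  versicolor: TP=6, FP=1+3=4, FN=0+0=0 → 12/16 = 0.75000
  virginica: TP=2, FP=2+0=2, FN=0+3=3 → 4/9 = 0.44444
Highest is class 'setosa' with F1 score = 0.7692.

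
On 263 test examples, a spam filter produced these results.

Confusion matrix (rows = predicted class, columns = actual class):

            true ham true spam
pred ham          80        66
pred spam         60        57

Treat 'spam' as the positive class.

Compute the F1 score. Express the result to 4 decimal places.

0.4750

Precision = TP/(TP+FP) = 57/117 = 0.4872
Recall = TP/(TP+FN) = 57/123 = 0.4634
F1 = 2·TP/(2·TP+FP+FN) = 114/240 = 0.4750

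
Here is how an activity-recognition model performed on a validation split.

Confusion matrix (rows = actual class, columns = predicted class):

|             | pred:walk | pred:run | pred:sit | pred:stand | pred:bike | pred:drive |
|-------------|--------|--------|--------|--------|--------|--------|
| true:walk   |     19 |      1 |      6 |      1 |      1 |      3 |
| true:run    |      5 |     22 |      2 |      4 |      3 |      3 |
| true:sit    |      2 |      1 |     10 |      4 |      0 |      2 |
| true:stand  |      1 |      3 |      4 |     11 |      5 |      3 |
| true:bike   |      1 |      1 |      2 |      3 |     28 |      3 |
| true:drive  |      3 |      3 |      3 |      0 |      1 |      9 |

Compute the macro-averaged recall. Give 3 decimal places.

0.554

Per-class recall (TP/(TP+FN)):
  walk: TP=19, FN=1+6+1+1+3=12 → 19/31 = 0.6129
  run: TP=22, FN=5+2+4+3+3=17 → 22/39 = 0.5641
  sit: TP=10, FN=2+1+4+0+2=9 → 10/19 = 0.5263
  stand: TP=11, FN=1+3+4+5+3=16 → 11/27 = 0.4074
  bike: TP=28, FN=1+1+2+3+3=10 → 28/38 = 0.7368
  drive: TP=9, FN=3+3+3+0+1=10 → 9/19 = 0.4737
Macro-recall = mean = (0.6129 + 0.5641 + 0.5263 + 0.4074 + 0.7368 + 0.4737) / 6 = 0.554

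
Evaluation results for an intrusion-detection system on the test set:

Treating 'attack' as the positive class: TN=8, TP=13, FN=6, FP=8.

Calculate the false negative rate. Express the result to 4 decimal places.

FNR = FN/(FN+TP) = 6/(6+13) = 0.3158

0.3158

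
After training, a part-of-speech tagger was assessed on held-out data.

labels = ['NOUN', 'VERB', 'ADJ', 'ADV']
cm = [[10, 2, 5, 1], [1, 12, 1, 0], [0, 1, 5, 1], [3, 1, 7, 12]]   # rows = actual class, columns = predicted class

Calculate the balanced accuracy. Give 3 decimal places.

0.662

Balanced accuracy = mean of per-class recall.
  NOUN: recall = 10/18 = 0.5556
  VERB: recall = 12/14 = 0.8571
  ADJ: recall = 5/7 = 0.7143
  ADV: recall = 12/23 = 0.5217
Mean = (0.5556 + 0.8571 + 0.7143 + 0.5217) / 4 = 0.662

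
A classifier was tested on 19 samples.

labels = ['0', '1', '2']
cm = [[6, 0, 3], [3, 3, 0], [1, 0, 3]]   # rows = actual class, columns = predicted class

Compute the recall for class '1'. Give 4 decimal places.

One-vs-rest for '1': TP = diagonal; FP = other classes predicted '1'; FN = '1' predicted as other.
recall = TP/(TP+FN).
1: TP=3, FN=3+0=3 → 3/6 = 0.50000

0.5000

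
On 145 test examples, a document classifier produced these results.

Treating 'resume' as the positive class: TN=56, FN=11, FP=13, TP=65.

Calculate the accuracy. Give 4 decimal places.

0.8345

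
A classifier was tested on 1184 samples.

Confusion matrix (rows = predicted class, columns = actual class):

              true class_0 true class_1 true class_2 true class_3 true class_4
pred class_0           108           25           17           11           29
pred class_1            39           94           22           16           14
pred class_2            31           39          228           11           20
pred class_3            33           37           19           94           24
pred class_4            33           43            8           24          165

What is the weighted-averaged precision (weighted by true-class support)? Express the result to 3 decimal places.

0.580

Per-class precision (TP/(TP+FP)):
  class_0: TP=108, FP=25+17+11+29=82 → 108/190 = 0.5684
  class_1: TP=94, FP=39+22+16+14=91 → 94/185 = 0.5081
  class_2: TP=228, FP=31+39+11+20=101 → 228/329 = 0.6930
  class_3: TP=94, FP=33+37+19+24=113 → 94/207 = 0.4541
  class_4: TP=165, FP=33+43+8+24=108 → 165/273 = 0.6044
Weighted-precision = Σ (supportᵢ/N)·precisionᵢ with N=1184: (244/1184)·0.5684 + (238/1184)·0.5081 + (294/1184)·0.6930 + (156/1184)·0.4541 + (252/1184)·0.6044 = 0.580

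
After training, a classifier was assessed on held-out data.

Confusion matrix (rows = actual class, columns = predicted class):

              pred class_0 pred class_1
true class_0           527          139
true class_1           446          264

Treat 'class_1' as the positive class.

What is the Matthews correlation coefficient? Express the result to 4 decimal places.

MCC = (TP·TN − FP·FN) / √((TP+FP)(TP+FN)(TN+FP)(TN+FN))
Numerator = 264·527 − 139·446 = 77134
Denominator = √(403·710·666·973) = √185417390340 = 430601.1964
MCC = 77134 / 430601.1964 = 0.1791

0.1791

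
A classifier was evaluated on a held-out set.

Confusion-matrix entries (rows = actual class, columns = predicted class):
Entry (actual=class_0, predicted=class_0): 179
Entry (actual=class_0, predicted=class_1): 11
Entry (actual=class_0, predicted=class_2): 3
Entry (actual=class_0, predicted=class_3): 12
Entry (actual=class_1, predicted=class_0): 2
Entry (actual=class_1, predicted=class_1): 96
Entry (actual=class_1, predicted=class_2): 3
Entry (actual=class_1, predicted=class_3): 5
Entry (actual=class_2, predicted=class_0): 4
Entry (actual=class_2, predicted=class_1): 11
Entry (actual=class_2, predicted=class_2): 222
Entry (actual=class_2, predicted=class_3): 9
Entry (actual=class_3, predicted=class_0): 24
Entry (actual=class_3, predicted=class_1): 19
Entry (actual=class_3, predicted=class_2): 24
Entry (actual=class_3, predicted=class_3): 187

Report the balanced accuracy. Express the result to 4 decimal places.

0.8544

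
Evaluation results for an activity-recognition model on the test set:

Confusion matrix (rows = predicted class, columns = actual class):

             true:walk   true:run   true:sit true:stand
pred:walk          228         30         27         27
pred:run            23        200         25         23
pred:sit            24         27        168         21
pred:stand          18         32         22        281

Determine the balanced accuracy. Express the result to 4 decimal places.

Balanced accuracy = mean of per-class recall.
  walk: recall = 228/293 = 0.77816
  run: recall = 200/289 = 0.69204
  sit: recall = 168/242 = 0.69421
  stand: recall = 281/352 = 0.79830
Mean = (0.77816 + 0.69204 + 0.69421 + 0.79830) / 4 = 0.7407

0.7407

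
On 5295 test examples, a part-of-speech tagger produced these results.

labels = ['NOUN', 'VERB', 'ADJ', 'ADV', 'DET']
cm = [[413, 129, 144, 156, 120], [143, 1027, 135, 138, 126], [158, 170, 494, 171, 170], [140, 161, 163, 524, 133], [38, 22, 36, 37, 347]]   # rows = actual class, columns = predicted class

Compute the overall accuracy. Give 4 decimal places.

0.5297

Accuracy = trace / total = (413+1027+494+524+347=2805) / 5295 = 2805/5295 = 0.5297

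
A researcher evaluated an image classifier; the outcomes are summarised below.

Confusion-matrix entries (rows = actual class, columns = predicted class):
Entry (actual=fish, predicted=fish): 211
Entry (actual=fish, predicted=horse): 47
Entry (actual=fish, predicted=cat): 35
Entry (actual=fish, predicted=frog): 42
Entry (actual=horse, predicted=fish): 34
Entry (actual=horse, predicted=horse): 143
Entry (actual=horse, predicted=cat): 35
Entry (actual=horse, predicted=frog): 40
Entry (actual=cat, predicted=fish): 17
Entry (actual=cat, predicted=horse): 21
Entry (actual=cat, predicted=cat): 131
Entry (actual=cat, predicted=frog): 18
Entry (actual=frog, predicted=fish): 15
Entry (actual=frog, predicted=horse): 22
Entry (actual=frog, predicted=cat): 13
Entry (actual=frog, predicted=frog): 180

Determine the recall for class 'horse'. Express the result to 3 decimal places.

0.567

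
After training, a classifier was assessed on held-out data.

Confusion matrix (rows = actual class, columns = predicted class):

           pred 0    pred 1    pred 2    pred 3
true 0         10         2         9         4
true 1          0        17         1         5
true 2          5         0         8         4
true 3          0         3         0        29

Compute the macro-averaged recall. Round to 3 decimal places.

Per-class recall (TP/(TP+FN)):
  0: TP=10, FN=2+9+4=15 → 10/25 = 0.4000
  1: TP=17, FN=0+1+5=6 → 17/23 = 0.7391
  2: TP=8, FN=5+0+4=9 → 8/17 = 0.4706
  3: TP=29, FN=0+3+0=3 → 29/32 = 0.9063
Macro-recall = mean = (0.4000 + 0.7391 + 0.4706 + 0.9063) / 4 = 0.629

0.629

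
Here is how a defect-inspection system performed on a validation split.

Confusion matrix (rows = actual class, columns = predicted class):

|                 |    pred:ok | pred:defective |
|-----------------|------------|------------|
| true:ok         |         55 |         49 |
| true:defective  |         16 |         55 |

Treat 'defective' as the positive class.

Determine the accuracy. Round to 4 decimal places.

Accuracy = (TP+TN)/N = (55+55)/175 = 0.6286

0.6286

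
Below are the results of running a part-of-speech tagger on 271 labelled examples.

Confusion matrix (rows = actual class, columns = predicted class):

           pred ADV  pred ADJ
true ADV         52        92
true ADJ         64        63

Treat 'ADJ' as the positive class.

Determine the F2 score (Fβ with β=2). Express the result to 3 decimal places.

Fβ = (1+β²)·TP / ((1+β²)·TP + β²·FN + FP), with β²=4
= 5·63 / (5·63 + 4·64 + 92) = 0.475

0.475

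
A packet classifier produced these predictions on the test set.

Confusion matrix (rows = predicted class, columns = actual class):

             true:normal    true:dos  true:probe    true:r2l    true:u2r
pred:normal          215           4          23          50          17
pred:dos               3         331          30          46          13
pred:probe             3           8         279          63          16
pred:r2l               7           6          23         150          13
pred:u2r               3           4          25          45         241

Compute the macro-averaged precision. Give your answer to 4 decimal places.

Per-class precision (TP/(TP+FP)):
  normal: TP=215, FP=4+23+50+17=94 → 215/309 = 0.69579
  dos: TP=331, FP=3+30+46+13=92 → 331/423 = 0.78251
  probe: TP=279, FP=3+8+63+16=90 → 279/369 = 0.75610
  r2l: TP=150, FP=7+6+23+13=49 → 150/199 = 0.75377
  u2r: TP=241, FP=3+4+25+45=77 → 241/318 = 0.75786
Macro-precision = mean = (0.69579 + 0.78251 + 0.75610 + 0.75377 + 0.75786) / 5 = 0.7492

0.7492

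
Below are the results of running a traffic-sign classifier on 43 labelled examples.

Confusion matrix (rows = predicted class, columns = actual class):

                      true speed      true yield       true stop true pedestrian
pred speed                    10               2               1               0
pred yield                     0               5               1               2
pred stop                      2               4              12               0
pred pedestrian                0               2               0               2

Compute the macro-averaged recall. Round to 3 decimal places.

Per-class recall (TP/(TP+FN)):
  speed: TP=10, FN=0+2+0=2 → 10/12 = 0.8333
  yield: TP=5, FN=2+4+2=8 → 5/13 = 0.3846
  stop: TP=12, FN=1+1+0=2 → 12/14 = 0.8571
  pedestrian: TP=2, FN=0+2+0=2 → 2/4 = 0.5000
Macro-recall = mean = (0.8333 + 0.3846 + 0.8571 + 0.5000) / 4 = 0.644

0.644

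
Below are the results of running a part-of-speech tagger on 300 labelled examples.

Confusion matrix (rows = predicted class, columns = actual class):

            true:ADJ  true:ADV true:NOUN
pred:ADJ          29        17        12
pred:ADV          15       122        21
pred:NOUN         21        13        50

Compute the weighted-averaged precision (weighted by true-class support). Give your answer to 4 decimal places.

Per-class precision (TP/(TP+FP)):
  ADJ: TP=29, FP=17+12=29 → 29/58 = 0.50000
  ADV: TP=122, FP=15+21=36 → 122/158 = 0.77215
  NOUN: TP=50, FP=21+13=34 → 50/84 = 0.59524
Weighted-precision = Σ (supportᵢ/N)·precisionᵢ with N=300: (65/300)·0.50000 + (152/300)·0.77215 + (83/300)·0.59524 = 0.6642

0.6642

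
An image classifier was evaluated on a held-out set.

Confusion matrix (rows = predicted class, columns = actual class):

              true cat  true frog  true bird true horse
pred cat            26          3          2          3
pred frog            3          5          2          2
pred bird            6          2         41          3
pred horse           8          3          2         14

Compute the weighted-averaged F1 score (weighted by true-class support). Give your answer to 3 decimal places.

0.686

Per-class F1 score (2·TP/(2·TP+FP+FN)):
  cat: TP=26, FP=3+2+3=8, FN=3+6+8=17 → 52/77 = 0.6753
  frog: TP=5, FP=3+2+2=7, FN=3+2+3=8 → 10/25 = 0.4000
  bird: TP=41, FP=6+2+3=11, FN=2+2+2=6 → 82/99 = 0.8283
  horse: TP=14, FP=8+3+2=13, FN=3+2+3=8 → 28/49 = 0.5714
Weighted-F1 score = Σ (supportᵢ/N)·F1 scoreᵢ with N=125: (43/125)·0.6753 + (13/125)·0.4000 + (47/125)·0.8283 + (22/125)·0.5714 = 0.686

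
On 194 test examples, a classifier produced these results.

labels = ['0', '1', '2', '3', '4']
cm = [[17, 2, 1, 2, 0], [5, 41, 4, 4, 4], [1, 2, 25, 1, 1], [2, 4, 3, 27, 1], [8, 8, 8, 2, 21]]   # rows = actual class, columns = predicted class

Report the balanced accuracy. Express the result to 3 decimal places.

0.698

Balanced accuracy = mean of per-class recall.
  0: recall = 17/22 = 0.7727
  1: recall = 41/58 = 0.7069
  2: recall = 25/30 = 0.8333
  3: recall = 27/37 = 0.7297
  4: recall = 21/47 = 0.4468
Mean = (0.7727 + 0.7069 + 0.8333 + 0.7297 + 0.4468) / 5 = 0.698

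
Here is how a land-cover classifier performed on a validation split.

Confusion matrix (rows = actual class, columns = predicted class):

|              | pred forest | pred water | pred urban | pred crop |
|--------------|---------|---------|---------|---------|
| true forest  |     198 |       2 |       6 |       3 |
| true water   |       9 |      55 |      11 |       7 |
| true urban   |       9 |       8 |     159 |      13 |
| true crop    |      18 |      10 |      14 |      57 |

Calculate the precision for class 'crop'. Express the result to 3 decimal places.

0.713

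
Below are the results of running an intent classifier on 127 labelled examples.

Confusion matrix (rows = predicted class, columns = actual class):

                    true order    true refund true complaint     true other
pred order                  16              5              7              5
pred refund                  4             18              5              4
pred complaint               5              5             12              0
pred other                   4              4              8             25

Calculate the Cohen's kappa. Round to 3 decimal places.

0.411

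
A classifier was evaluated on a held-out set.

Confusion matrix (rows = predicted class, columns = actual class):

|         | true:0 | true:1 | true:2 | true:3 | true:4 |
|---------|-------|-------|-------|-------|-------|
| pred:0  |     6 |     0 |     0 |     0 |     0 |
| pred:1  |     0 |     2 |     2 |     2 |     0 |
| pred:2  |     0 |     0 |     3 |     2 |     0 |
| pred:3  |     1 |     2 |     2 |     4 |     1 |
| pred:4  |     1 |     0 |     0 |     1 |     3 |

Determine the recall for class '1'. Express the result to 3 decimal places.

0.500

Treat '1' as positive and all other classes as negative.
recall = TP/(TP+FN).
1: TP=2, FN=0+0+2+0=2 → 2/4 = 0.5000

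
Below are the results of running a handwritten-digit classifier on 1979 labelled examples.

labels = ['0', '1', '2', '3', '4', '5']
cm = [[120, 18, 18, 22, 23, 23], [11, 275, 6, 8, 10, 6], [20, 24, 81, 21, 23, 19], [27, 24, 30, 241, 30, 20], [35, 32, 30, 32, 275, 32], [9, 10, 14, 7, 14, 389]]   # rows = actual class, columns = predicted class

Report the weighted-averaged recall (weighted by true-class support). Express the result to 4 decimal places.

Per-class recall (TP/(TP+FN)):
  0: TP=120, FN=18+18+22+23+23=104 → 120/224 = 0.53571
  1: TP=275, FN=11+6+8+10+6=41 → 275/316 = 0.87025
  2: TP=81, FN=20+24+21+23+19=107 → 81/188 = 0.43085
  3: TP=241, FN=27+24+30+30+20=131 → 241/372 = 0.64785
  4: TP=275, FN=35+32+30+32+32=161 → 275/436 = 0.63073
  5: TP=389, FN=9+10+14+7+14=54 → 389/443 = 0.87810
Weighted-recall = Σ (supportᵢ/N)·recallᵢ with N=1979: (224/1979)·0.53571 + (316/1979)·0.87025 + (188/1979)·0.43085 + (372/1979)·0.64785 + (436/1979)·0.63073 + (443/1979)·0.87810 = 0.6978

0.6978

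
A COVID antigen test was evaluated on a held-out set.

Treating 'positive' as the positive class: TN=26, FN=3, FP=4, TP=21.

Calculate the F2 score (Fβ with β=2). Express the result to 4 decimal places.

0.8678

Fβ = (1+β²)·TP / ((1+β²)·TP + β²·FN + FP), with β²=4
= 5·21 / (5·21 + 4·3 + 4) = 0.8678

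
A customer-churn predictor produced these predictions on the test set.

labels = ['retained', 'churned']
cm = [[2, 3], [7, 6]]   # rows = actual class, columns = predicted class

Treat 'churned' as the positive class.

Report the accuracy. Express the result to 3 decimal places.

0.444

Accuracy = (TP+TN)/N = (6+2)/18 = 0.444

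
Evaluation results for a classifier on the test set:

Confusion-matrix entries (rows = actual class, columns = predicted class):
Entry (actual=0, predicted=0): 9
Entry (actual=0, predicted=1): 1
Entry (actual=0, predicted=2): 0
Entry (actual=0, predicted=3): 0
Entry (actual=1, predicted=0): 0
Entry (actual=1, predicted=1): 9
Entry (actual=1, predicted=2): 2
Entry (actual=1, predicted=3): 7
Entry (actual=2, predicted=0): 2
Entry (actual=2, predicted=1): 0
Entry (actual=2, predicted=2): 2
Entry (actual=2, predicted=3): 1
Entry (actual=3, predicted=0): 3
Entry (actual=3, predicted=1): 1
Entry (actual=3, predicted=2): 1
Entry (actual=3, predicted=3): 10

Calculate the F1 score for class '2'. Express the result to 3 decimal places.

0.400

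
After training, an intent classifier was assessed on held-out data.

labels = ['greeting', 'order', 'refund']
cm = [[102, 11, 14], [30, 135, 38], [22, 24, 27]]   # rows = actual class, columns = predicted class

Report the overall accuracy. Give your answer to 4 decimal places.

Accuracy = trace / total = (102+135+27=264) / 403 = 264/403 = 0.6551

0.6551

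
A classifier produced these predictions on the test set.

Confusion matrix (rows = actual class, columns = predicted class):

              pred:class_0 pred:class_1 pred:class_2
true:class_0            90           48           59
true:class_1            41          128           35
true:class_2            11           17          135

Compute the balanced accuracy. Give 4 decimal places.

Balanced accuracy = mean of per-class recall.
  class_0: recall = 90/197 = 0.45685
  class_1: recall = 128/204 = 0.62745
  class_2: recall = 135/163 = 0.82822
Mean = (0.45685 + 0.62745 + 0.82822) / 3 = 0.6375

0.6375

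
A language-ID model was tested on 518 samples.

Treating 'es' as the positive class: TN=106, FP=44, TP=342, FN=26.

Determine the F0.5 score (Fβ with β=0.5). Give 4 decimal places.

0.8944

Fβ = (1+β²)·TP / ((1+β²)·TP + β²·FN + FP), with β²=1/4
= 1.25·342 / (1.25·342 + 0.25·26 + 44) = 0.8944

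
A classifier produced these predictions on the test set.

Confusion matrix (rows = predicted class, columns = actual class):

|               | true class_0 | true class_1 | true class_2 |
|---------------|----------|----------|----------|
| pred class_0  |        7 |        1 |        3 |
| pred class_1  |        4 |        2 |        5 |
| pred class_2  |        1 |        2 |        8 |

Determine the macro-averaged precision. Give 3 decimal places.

0.515

Per-class precision (TP/(TP+FP)):
  class_0: TP=7, FP=1+3=4 → 7/11 = 0.6364
  class_1: TP=2, FP=4+5=9 → 2/11 = 0.1818
  class_2: TP=8, FP=1+2=3 → 8/11 = 0.7273
Macro-precision = mean = (0.6364 + 0.1818 + 0.7273) / 3 = 0.515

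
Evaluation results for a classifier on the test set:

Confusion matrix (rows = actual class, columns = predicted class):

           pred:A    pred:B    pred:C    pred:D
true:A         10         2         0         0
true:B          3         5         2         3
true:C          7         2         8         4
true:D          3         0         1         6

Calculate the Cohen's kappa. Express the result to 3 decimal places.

Observed agreement pₒ = trace/N = 29/56 = 0.5179
Expected agreement pₑ = Σ (rowᵢ·colᵢ)/N² = (12·23 + 13·9 + 21·11 + 10·13)/56² = 0.2404
κ = (pₒ − pₑ)/(1 − pₑ) = (0.5179 − 0.2404)/(1 − 0.2404) = 0.365

0.365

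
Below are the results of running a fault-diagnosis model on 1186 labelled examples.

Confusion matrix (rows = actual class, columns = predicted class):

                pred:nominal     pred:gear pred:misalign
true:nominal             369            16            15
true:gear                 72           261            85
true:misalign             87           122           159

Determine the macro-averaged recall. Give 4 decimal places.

0.6597

Per-class recall (TP/(TP+FN)):
  nominal: TP=369, FN=16+15=31 → 369/400 = 0.92250
  gear: TP=261, FN=72+85=157 → 261/418 = 0.62440
  misalign: TP=159, FN=87+122=209 → 159/368 = 0.43207
Macro-recall = mean = (0.92250 + 0.62440 + 0.43207) / 3 = 0.6597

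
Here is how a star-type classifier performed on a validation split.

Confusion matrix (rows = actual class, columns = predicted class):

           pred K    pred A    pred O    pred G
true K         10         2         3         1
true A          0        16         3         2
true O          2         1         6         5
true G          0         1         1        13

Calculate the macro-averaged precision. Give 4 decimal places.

0.6785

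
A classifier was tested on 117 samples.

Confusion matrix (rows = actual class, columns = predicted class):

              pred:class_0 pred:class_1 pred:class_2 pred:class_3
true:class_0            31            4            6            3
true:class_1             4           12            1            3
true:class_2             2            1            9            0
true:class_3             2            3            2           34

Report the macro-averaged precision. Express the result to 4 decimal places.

0.6862

Per-class precision (TP/(TP+FP)):
  class_0: TP=31, FP=4+2+2=8 → 31/39 = 0.79487
  class_1: TP=12, FP=4+1+3=8 → 12/20 = 0.60000
  class_2: TP=9, FP=6+1+2=9 → 9/18 = 0.50000
  class_3: TP=34, FP=3+3+0=6 → 34/40 = 0.85000
Macro-precision = mean = (0.79487 + 0.60000 + 0.50000 + 0.85000) / 4 = 0.6862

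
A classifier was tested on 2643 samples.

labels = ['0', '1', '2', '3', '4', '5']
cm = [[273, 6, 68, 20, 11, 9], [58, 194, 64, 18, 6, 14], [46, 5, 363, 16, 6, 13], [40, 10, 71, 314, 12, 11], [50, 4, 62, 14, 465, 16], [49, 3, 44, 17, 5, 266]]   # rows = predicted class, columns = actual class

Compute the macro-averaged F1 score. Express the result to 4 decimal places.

0.7064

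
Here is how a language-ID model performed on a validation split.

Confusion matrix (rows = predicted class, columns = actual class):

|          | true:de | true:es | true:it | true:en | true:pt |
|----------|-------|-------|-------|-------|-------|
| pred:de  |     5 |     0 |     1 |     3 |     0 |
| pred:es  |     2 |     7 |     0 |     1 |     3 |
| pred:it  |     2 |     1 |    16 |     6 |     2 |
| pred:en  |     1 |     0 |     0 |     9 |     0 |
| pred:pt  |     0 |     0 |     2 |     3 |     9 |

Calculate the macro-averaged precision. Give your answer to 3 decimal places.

Per-class precision (TP/(TP+FP)):
  de: TP=5, FP=0+1+3+0=4 → 5/9 = 0.5556
  es: TP=7, FP=2+0+1+3=6 → 7/13 = 0.5385
  it: TP=16, FP=2+1+6+2=11 → 16/27 = 0.5926
  en: TP=9, FP=1+0+0+0=1 → 9/10 = 0.9000
  pt: TP=9, FP=0+0+2+3=5 → 9/14 = 0.6429
Macro-precision = mean = (0.5556 + 0.5385 + 0.5926 + 0.9000 + 0.6429) / 5 = 0.646

0.646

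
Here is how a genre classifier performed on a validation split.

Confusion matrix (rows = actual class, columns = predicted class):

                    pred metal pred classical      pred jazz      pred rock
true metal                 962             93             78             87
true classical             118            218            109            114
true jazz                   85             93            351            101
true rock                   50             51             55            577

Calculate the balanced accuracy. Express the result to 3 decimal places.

0.631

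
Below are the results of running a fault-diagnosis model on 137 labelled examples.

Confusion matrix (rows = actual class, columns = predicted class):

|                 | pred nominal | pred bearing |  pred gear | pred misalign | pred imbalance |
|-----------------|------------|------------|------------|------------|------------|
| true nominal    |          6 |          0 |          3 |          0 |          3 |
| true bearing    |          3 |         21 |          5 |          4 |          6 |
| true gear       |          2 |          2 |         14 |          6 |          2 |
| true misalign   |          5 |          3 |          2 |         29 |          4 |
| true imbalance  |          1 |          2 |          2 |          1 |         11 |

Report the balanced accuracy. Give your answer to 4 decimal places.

0.5797

Balanced accuracy = mean of per-class recall.
  nominal: recall = 6/12 = 0.50000
  bearing: recall = 21/39 = 0.53846
  gear: recall = 14/26 = 0.53846
  misalign: recall = 29/43 = 0.67442
  imbalance: recall = 11/17 = 0.64706
Mean = (0.50000 + 0.53846 + 0.53846 + 0.67442 + 0.64706) / 5 = 0.5797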